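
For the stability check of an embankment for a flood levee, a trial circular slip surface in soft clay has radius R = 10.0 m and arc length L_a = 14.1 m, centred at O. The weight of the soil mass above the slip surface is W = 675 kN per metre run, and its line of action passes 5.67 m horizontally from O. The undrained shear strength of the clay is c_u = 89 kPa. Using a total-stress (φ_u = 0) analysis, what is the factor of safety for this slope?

Taking moments about the centre O, the resisting moment is provided by the undrained shear strength acting along the arc:
M_R = c_u·L_a·R = 89·14.10·10.0 = 12549.0 kN·m/m
M_D = W·d = 675·5.67 = 3827.2 kN·m/m
FS = M_R / M_D = 12549.0 / 3827.2 = 3.279

FS = 3.28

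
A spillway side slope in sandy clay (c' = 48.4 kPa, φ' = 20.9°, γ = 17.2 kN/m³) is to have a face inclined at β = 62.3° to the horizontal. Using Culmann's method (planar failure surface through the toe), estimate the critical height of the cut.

Culmann's analysis gives the critical failure plane at α_cr = (β + φ')/2 = (62.3 + 20.9)/2 = 41.6°, and the critical height
H_c = (4c'/γ) · sinβ cosφ' / [1 − cos(β − φ')]
    = (4·48.4/17.2) · sin62.3°·cos20.9° / [1 − cos(41.4°)]
    = 11.256 · 0.8854·0.9342 / [1 − 0.7501]
    = 11.256 · 0.8271 / 0.2499
    = 37.26 m

H_c = 37.26 m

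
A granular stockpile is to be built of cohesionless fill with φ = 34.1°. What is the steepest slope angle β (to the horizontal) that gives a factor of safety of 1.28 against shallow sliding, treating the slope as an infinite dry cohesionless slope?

For an infinite dry cohesionless slope FS = tanφ/tanβ, so tanβ = tanφ / FS.
tanβ = tan34.1° / 1.28 = 0.6771 / 1.28 = 0.5289
β = arctan(0.5289) = 27.88°

β = 27.9°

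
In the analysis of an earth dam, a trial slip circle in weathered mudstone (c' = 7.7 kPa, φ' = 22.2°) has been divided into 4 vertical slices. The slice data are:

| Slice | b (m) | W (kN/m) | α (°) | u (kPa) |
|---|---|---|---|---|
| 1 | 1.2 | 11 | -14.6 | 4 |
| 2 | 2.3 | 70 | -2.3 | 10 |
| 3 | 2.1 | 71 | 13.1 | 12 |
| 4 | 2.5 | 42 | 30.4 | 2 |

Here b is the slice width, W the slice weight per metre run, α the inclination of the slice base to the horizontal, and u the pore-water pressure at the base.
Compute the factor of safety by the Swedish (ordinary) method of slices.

FS = 3.71

Ordinary method of slices: FS = Σ[c'·Δl_i + (W_i cosα_i − u_i·Δl_i)·tanφ'] / Σ W_i sinα_i, with Δl_i = b_i / cosα_i.
Slice 1: Δl = 1.2/cos(-14.6°) = 1.240 m; N'_1 = 11·cos(-14.6°) − 4·1.240 = 5.7; c'Δl = 9.55; W sinα = -2.8
Slice 2: Δl = 2.3/cos(-2.3°) = 2.302 m; N'_2 = 70·cos(-2.3°) − 10·2.302 = 46.9; c'Δl = 17.72; W sinα = -2.8
Slice 3: Δl = 2.1/cos13.1° = 2.156 m; N'_3 = 71·cos13.1° − 12·2.156 = 43.3; c'Δl = 16.60; W sinα = 16.1
Slice 4: Δl = 2.5/cos30.4° = 2.899 m; N'_4 = 42·cos30.4° − 2·2.899 = 30.4; c'Δl = 22.32; W sinα = 21.3
Σc'Δl = 66.2 kN/m; ΣN' = 126.3 kN/m; ΣW sinα = 31.8 kN/m
Resisting = 66.2 + 126.3·tan22.2° = 66.2 + 51.5 = 117.7 kN/m
FS = 117.7 / 31.8 = 3.707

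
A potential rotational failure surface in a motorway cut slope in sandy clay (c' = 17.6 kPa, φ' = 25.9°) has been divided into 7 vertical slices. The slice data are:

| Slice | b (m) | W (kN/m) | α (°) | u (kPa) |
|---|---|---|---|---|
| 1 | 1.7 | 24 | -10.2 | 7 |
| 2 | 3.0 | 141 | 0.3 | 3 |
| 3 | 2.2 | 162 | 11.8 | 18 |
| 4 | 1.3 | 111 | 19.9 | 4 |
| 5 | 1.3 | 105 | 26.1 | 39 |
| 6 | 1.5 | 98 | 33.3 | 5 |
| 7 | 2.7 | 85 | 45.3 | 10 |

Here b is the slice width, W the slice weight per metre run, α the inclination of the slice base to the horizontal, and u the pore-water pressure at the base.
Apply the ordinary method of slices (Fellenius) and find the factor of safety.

Ordinary method of slices: FS = Σ[c'·Δl_i + (W_i cosα_i − u_i·Δl_i)·tanφ'] / Σ W_i sinα_i, with Δl_i = b_i / cosα_i.
Slice 1: Δl = 1.7/cos(-10.2°) = 1.727 m; N'_1 = 24·cos(-10.2°) − 7·1.727 = 11.5; c'Δl = 30.40; W sinα = -4.3
Slice 2: Δl = 3.0/cos0.3° = 3.000 m; N'_2 = 141·cos0.3° − 3·3.000 = 132.0; c'Δl = 52.80; W sinα = 0.7
Slice 3: Δl = 2.2/cos11.8° = 2.247 m; N'_3 = 162·cos11.8° − 18·2.247 = 118.1; c'Δl = 39.56; W sinα = 33.1
Slice 4: Δl = 1.3/cos19.9° = 1.383 m; N'_4 = 111·cos19.9° − 4·1.383 = 98.8; c'Δl = 24.33; W sinα = 37.8
Slice 5: Δl = 1.3/cos26.1° = 1.448 m; N'_5 = 105·cos26.1° − 39·1.448 = 37.8; c'Δl = 25.48; W sinα = 46.2
Slice 6: Δl = 1.5/cos33.3° = 1.795 m; N'_6 = 98·cos33.3° − 5·1.795 = 72.9; c'Δl = 31.59; W sinα = 53.8
Slice 7: Δl = 2.7/cos45.3° = 3.839 m; N'_7 = 85·cos45.3° − 10·3.839 = 21.4; c'Δl = 67.56; W sinα = 60.4
Σc'Δl = 271.7 kN/m; ΣN' = 492.7 kN/m; ΣW sinα = 227.8 kN/m
Resisting = 271.7 + 492.7·tan25.9° = 271.7 + 239.2 = 510.9 kN/m
FS = 510.9 / 227.8 = 2.243

FS = 2.24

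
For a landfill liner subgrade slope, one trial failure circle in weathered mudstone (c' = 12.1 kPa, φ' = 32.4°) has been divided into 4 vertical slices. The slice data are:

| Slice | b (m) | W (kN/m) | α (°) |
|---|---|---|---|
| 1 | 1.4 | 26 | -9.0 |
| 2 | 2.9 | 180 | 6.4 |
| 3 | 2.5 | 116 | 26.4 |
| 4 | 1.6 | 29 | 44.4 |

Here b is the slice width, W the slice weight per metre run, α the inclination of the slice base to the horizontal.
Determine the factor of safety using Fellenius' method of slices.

FS = 3.67

Ordinary method of slices: FS = Σ[c'·Δl_i + (W_i cosα_i)·tanφ'] / Σ W_i sinα_i, with Δl_i = b_i / cosα_i.
Slice 1: Δl = 1.4/cos(-9.0°) = 1.417 m; N'_1 = 26·cos(-9.0°) = 25.7; c'Δl = 17.15; W sinα = -4.1
Slice 2: Δl = 2.9/cos6.4° = 2.918 m; N'_2 = 180·cos6.4° = 178.9; c'Δl = 35.31; W sinα = 20.1
Slice 3: Δl = 2.5/cos26.4° = 2.791 m; N'_3 = 116·cos26.4° = 103.9; c'Δl = 33.77; W sinα = 51.6
Slice 4: Δl = 1.6/cos44.4° = 2.239 m; N'_4 = 29·cos44.4° = 20.7; c'Δl = 27.10; W sinα = 20.3
Σc'Δl = 113.3 kN/m; ΣN' = 329.2 kN/m; ΣW sinα = 87.9 kN/m
Resisting = 113.3 + 329.2·tan32.4° = 113.3 + 208.9 = 322.2 kN/m
FS = 322.2 / 87.9 = 3.667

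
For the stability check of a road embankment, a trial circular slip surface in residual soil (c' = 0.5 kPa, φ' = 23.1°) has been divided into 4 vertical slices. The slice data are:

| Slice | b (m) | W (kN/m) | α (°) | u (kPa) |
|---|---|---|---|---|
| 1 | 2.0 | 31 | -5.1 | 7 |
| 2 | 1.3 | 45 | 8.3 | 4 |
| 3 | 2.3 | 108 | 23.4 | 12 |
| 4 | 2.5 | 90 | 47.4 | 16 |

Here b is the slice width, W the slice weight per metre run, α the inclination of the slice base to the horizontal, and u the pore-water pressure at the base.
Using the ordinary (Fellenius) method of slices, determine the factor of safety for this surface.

FS = 0.52

Ordinary method of slices: FS = Σ[c'·Δl_i + (W_i cosα_i − u_i·Δl_i)·tanφ'] / Σ W_i sinα_i, with Δl_i = b_i / cosα_i.
Slice 1: Δl = 2.0/cos(-5.1°) = 2.008 m; N'_1 = 31·cos(-5.1°) − 7·2.008 = 16.8; c'Δl = 1.00; W sinα = -2.8
Slice 2: Δl = 1.3/cos8.3° = 1.314 m; N'_2 = 45·cos8.3° − 4·1.314 = 39.3; c'Δl = 0.66; W sinα = 6.5
Slice 3: Δl = 2.3/cos23.4° = 2.506 m; N'_3 = 108·cos23.4° − 12·2.506 = 69.0; c'Δl = 1.25; W sinα = 42.9
Slice 4: Δl = 2.5/cos47.4° = 3.693 m; N'_4 = 90·cos47.4° − 16·3.693 = 1.8; c'Δl = 1.85; W sinα = 66.2
Σc'Δl = 4.8 kN/m; ΣN' = 127.0 kN/m; ΣW sinα = 112.9 kN/m
Resisting = 4.8 + 127.0·tan23.1° = 4.8 + 54.2 = 58.9 kN/m
FS = 58.9 / 112.9 = 0.522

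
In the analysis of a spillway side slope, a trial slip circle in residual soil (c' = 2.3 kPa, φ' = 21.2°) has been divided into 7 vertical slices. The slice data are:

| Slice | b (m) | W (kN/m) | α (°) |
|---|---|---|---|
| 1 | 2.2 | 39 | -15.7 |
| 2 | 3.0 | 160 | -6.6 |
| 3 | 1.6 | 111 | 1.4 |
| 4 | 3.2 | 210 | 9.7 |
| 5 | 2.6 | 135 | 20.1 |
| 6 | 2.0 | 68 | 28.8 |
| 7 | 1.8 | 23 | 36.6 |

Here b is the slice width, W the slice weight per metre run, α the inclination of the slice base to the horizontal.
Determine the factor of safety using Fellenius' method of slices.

FS = 3.13

Ordinary method of slices: FS = Σ[c'·Δl_i + (W_i cosα_i)·tanφ'] / Σ W_i sinα_i, with Δl_i = b_i / cosα_i.
Slice 1: Δl = 2.2/cos(-15.7°) = 2.285 m; N'_1 = 39·cos(-15.7°) = 37.5; c'Δl = 5.26; W sinα = -10.6
Slice 2: Δl = 3.0/cos(-6.6°) = 3.020 m; N'_2 = 160·cos(-6.6°) = 158.9; c'Δl = 6.95; W sinα = -18.4
Slice 3: Δl = 1.6/cos1.4° = 1.600 m; N'_3 = 111·cos1.4° = 111.0; c'Δl = 3.68; W sinα = 2.7
Slice 4: Δl = 3.2/cos9.7° = 3.246 m; N'_4 = 210·cos9.7° = 207.0; c'Δl = 7.47; W sinα = 35.4
Slice 5: Δl = 2.6/cos20.1° = 2.769 m; N'_5 = 135·cos20.1° = 126.8; c'Δl = 6.37; W sinα = 46.4
Slice 6: Δl = 2.0/cos28.8° = 2.282 m; N'_6 = 68·cos28.8° = 59.6; c'Δl = 5.25; W sinα = 32.8
Slice 7: Δl = 1.8/cos36.6° = 2.242 m; N'_7 = 23·cos36.6° = 18.5; c'Δl = 5.16; W sinα = 13.7
Σc'Δl = 40.1 kN/m; ΣN' = 719.3 kN/m; ΣW sinα = 102.0 kN/m
Resisting = 40.1 + 719.3·tan21.2° = 40.1 + 279.0 = 319.1 kN/m
FS = 319.1 / 102.0 = 3.128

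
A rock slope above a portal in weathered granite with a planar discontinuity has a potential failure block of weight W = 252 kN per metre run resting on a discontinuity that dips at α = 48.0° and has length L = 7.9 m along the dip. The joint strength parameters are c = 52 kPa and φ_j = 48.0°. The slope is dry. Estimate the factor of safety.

Resolving the block weight along and normal to the plane and applying the Mohr–Coulomb strength on the joint:
N' = W cosα = 252·cos48.0° = 168.6 kN/m
Driving force T = W sinα = 252·sin48.0° = 187.3 kN/m
Resisting force R = c·L + N'·tanφ_j = 52·7.9 + 168.6·tan48.0° = 410.8 + 187.3 = 598.1 kN/m
FS = R / T = 598.1 / 187.3 = 3.194

FS = 3.19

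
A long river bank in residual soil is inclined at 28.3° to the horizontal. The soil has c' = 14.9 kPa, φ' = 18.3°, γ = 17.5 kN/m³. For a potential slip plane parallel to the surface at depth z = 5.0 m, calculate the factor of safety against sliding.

For an infinite slope with a slip plane parallel to the surface (no pore pressure): FS = [c' + γz cos²β tanφ'] / [γz sinβ cosβ].
γz = 17.5·5.0 = 87.50 kN/m²
Numerator = 14.9 + 87.50·cos²28.3°·tan18.3° = 14.9 + 87.50·0.7752·0.3307 = 37.334 kPa
Denominator = 87.50·sin28.3°·cos28.3° = 87.50·0.4741·0.8805 = 36.525 kPa
FS = 37.334 / 36.525 = 1.022

FS = 1.02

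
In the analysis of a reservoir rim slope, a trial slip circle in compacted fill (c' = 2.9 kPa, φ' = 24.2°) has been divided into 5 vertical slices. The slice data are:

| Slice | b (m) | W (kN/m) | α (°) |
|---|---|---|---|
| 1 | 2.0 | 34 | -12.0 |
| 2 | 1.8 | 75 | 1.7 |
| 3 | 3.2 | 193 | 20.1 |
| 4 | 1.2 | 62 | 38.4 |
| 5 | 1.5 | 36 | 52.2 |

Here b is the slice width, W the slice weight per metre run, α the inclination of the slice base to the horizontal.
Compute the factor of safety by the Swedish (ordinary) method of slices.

Ordinary method of slices: FS = Σ[c'·Δl_i + (W_i cosα_i)·tanφ'] / Σ W_i sinα_i, with Δl_i = b_i / cosα_i.
Slice 1: Δl = 2.0/cos(-12.0°) = 2.045 m; N'_1 = 34·cos(-12.0°) = 33.3; c'Δl = 5.93; W sinα = -7.1
Slice 2: Δl = 1.8/cos1.7° = 1.801 m; N'_2 = 75·cos1.7° = 75.0; c'Δl = 5.22; W sinα = 2.2
Slice 3: Δl = 3.2/cos20.1° = 3.408 m; N'_3 = 193·cos20.1° = 181.2; c'Δl = 9.88; W sinα = 66.3
Slice 4: Δl = 1.2/cos38.4° = 1.531 m; N'_4 = 62·cos38.4° = 48.6; c'Δl = 4.44; W sinα = 38.5
Slice 5: Δl = 1.5/cos52.2° = 2.447 m; N'_5 = 36·cos52.2° = 22.1; c'Δl = 7.10; W sinα = 28.4
Σc'Δl = 32.6 kN/m; ΣN' = 360.1 kN/m; ΣW sinα = 128.4 kN/m
Resisting = 32.6 + 360.1·tan24.2° = 32.6 + 161.8 = 194.4 kN/m
FS = 194.4 / 128.4 = 1.514

FS = 1.51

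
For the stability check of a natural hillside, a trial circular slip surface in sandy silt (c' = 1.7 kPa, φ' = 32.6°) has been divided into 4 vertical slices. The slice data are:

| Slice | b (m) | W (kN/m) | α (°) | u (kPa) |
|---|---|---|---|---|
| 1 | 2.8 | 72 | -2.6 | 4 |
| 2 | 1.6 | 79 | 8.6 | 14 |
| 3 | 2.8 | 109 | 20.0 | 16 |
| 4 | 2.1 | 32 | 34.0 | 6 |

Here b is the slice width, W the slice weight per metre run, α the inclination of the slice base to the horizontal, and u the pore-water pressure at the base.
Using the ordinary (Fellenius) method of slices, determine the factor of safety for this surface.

FS = 2.09

Ordinary method of slices: FS = Σ[c'·Δl_i + (W_i cosα_i − u_i·Δl_i)·tanφ'] / Σ W_i sinα_i, with Δl_i = b_i / cosα_i.
Slice 1: Δl = 2.8/cos(-2.6°) = 2.803 m; N'_1 = 72·cos(-2.6°) − 4·2.803 = 60.7; c'Δl = 4.76; W sinα = -3.3
Slice 2: Δl = 1.6/cos8.6° = 1.618 m; N'_2 = 79·cos8.6° − 14·1.618 = 55.5; c'Δl = 2.75; W sinα = 11.8
Slice 3: Δl = 2.8/cos20.0° = 2.980 m; N'_3 = 109·cos20.0° − 16·2.980 = 54.8; c'Δl = 5.07; W sinα = 37.3
Slice 4: Δl = 2.1/cos34.0° = 2.533 m; N'_4 = 32·cos34.0° − 6·2.533 = 11.3; c'Δl = 4.31; W sinα = 17.9
Σc'Δl = 16.9 kN/m; ΣN' = 182.3 kN/m; ΣW sinα = 63.7 kN/m
Resisting = 16.9 + 182.3·tan32.6° = 16.9 + 116.6 = 133.4 kN/m
FS = 133.4 / 63.7 = 2.094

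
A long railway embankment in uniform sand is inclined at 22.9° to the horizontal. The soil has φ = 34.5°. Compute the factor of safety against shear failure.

FS = 1.63

For a dry cohesionless infinite slope the factor of safety is FS = tanφ / tanβ.
FS = tan34.5° / tan22.9° = 0.6873 / 0.4224 = 1.627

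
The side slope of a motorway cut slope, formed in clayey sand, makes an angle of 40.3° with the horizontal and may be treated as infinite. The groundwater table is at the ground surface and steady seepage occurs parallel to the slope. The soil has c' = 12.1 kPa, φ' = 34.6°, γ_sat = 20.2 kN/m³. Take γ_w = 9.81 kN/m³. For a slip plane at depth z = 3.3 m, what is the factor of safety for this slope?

FS = 0.79

With seepage parallel to the slope and the water table at the surface, the effective normal stress on the slip plane uses the buoyant unit weight γ' = γ_sat − γ_w while the driving shear stress uses γ_sat:
FS = [c' + γ' z cos²β tanφ'] / [γ_sat z sinβ cosβ]
γ' = 20.2 − 9.81 = 10.39 kN/m³
Numerator = 12.1 + 10.39·3.3·cos²40.3°·tan34.6° = 12.1 + 10.39·3.3·0.5817·0.6899 = 25.858 kPa
Denominator = 20.2·3.3·sin40.3°·cos40.3° = 20.2·3.3·0.6468·0.7627 = 32.882 kPa
FS = 25.858 / 32.882 = 0.786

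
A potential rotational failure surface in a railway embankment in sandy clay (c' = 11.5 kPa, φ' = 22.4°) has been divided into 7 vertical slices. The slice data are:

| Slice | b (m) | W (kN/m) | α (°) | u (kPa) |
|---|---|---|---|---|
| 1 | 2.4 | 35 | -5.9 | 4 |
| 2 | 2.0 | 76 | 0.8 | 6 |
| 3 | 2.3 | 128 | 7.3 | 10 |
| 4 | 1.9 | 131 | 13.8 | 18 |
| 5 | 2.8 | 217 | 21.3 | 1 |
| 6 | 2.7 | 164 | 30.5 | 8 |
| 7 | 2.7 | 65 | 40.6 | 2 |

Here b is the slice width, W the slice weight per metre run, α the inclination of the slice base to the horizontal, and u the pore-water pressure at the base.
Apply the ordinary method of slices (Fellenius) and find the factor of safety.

FS = 1.91

Ordinary method of slices: FS = Σ[c'·Δl_i + (W_i cosα_i − u_i·Δl_i)·tanφ'] / Σ W_i sinα_i, with Δl_i = b_i / cosα_i.
Slice 1: Δl = 2.4/cos(-5.9°) = 2.413 m; N'_1 = 35·cos(-5.9°) − 4·2.413 = 25.2; c'Δl = 27.75; W sinα = -3.6
Slice 2: Δl = 2.0/cos0.8° = 2.000 m; N'_2 = 76·cos0.8° − 6·2.000 = 64.0; c'Δl = 23.00; W sinα = 1.1
Slice 3: Δl = 2.3/cos7.3° = 2.319 m; N'_3 = 128·cos7.3° − 10·2.319 = 103.8; c'Δl = 26.67; W sinα = 16.3
Slice 4: Δl = 1.9/cos13.8° = 1.956 m; N'_4 = 131·cos13.8° − 18·1.956 = 92.0; c'Δl = 22.50; W sinα = 31.2
Slice 5: Δl = 2.8/cos21.3° = 3.005 m; N'_5 = 217·cos21.3° − 1·3.005 = 199.2; c'Δl = 34.56; W sinα = 78.8
Slice 6: Δl = 2.7/cos30.5° = 3.134 m; N'_6 = 164·cos30.5° − 8·3.134 = 116.2; c'Δl = 36.04; W sinα = 83.2
Slice 7: Δl = 2.7/cos40.6° = 3.556 m; N'_7 = 65·cos40.6° − 2·3.556 = 42.2; c'Δl = 40.89; W sinα = 42.3
Σc'Δl = 211.4 kN/m; ΣN' = 642.6 kN/m; ΣW sinα = 249.3 kN/m
Resisting = 211.4 + 642.6·tan22.4° = 211.4 + 264.9 = 476.3 kN/m
FS = 476.3 / 249.3 = 1.910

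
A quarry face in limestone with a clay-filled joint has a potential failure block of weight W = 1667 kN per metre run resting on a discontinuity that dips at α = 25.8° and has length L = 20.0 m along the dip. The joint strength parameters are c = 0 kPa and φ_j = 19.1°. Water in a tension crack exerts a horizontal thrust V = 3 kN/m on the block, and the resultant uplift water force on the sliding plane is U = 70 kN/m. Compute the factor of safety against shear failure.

Resolving the block weight along and normal to the plane and applying the Mohr–Coulomb strength on the joint:
N' = W cosα − U − V sinα = 1667·cos25.8° − 70 − 3·sin25.8° = 1429.5 kN/m
Driving force T = W sinα + V cosα = 1667·sin25.8° + 3·cos25.8° = 728.2 kN/m
Resisting force R = c·L + N'·tanφ_j = 0·20.0 + 1429.5·tan19.1° = 0.0 + 495.0 = 495.0 kN/m
FS = R / T = 495.0 / 728.2 = 0.680

FS = 0.68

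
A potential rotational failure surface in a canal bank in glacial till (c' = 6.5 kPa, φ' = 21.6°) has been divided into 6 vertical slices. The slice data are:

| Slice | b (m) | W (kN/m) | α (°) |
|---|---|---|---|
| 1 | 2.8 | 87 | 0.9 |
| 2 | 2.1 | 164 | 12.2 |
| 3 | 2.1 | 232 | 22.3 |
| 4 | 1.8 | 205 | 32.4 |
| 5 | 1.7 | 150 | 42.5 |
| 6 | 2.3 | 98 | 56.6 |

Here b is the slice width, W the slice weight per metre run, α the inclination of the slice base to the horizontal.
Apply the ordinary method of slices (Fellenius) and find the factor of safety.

FS = 1.01

Ordinary method of slices: FS = Σ[c'·Δl_i + (W_i cosα_i)·tanφ'] / Σ W_i sinα_i, with Δl_i = b_i / cosα_i.
Slice 1: Δl = 2.8/cos0.9° = 2.800 m; N'_1 = 87·cos0.9° = 87.0; c'Δl = 18.20; W sinα = 1.4
Slice 2: Δl = 2.1/cos12.2° = 2.149 m; N'_2 = 164·cos12.2° = 160.3; c'Δl = 13.97; W sinα = 34.7
Slice 3: Δl = 2.1/cos22.3° = 2.270 m; N'_3 = 232·cos22.3° = 214.6; c'Δl = 14.75; W sinα = 88.0
Slice 4: Δl = 1.8/cos32.4° = 2.132 m; N'_4 = 205·cos32.4° = 173.1; c'Δl = 13.86; W sinα = 109.8
Slice 5: Δl = 1.7/cos42.5° = 2.306 m; N'_5 = 150·cos42.5° = 110.6; c'Δl = 14.99; W sinα = 101.3
Slice 6: Δl = 2.3/cos56.6° = 4.178 m; N'_6 = 98·cos56.6° = 53.9; c'Δl = 27.16; W sinα = 81.8
Σc'Δl = 102.9 kN/m; ΣN' = 799.6 kN/m; ΣW sinα = 417.1 kN/m
Resisting = 102.9 + 799.6·tan21.6° = 102.9 + 316.6 = 419.5 kN/m
FS = 419.5 / 417.1 = 1.006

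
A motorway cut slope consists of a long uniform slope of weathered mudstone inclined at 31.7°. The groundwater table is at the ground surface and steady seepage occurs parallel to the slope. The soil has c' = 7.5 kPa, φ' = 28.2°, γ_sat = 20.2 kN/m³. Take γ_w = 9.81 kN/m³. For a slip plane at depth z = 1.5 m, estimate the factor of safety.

With seepage parallel to the slope and the water table at the surface, the effective normal stress on the slip plane uses the buoyant unit weight γ' = γ_sat − γ_w while the driving shear stress uses γ_sat:
FS = [c' + γ' z cos²β tanφ'] / [γ_sat z sinβ cosβ]
γ' = 20.2 − 9.81 = 10.39 kN/m³
Numerator = 7.5 + 10.39·1.5·cos²31.7°·tan28.2° = 7.5 + 10.39·1.5·0.7239·0.5362 = 13.549 kPa
Denominator = 20.2·1.5·sin31.7°·cos31.7° = 20.2·1.5·0.5255·0.8508 = 13.546 kPa
FS = 13.549 / 13.546 = 1.000

FS = 1.00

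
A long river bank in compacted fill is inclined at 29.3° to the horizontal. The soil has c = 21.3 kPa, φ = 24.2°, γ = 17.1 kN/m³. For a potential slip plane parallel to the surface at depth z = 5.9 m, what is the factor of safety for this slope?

FS = 1.30

For an infinite slope with a slip plane parallel to the surface (no pore pressure): FS = [c + γz cos²β tanφ] / [γz sinβ cosβ].
γz = 17.1·5.9 = 100.89 kN/m²
Numerator = 21.3 + 100.89·cos²29.3°·tan24.2° = 21.3 + 100.89·0.7605·0.4494 = 55.783 kPa
Denominator = 100.89·sin29.3°·cos29.3° = 100.89·0.4894·0.8721 = 43.057 kPa
FS = 55.783 / 43.057 = 1.296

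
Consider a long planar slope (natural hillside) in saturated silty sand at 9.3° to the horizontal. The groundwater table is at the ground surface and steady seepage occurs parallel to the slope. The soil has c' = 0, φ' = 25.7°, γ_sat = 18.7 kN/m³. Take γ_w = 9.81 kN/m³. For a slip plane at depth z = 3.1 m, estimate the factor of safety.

With seepage parallel to the slope and the water table at the surface, the effective normal stress on the slip plane uses the buoyant unit weight γ' = γ_sat − γ_w while the driving shear stress uses γ_sat:
FS = [c' + γ' z cos²β tanφ'] / [γ_sat z sinβ cosβ]
(For c' = 0 this reduces to FS = (γ'/γ_sat)·tanφ'/tanβ.)
γ' = 18.7 − 9.81 = 8.89 kN/m³
Numerator = 0.0 + 8.89·3.1·cos²9.3°·tan25.7° = 0.0 + 8.89·3.1·0.9739·0.4813 = 12.917 kPa
Denominator = 18.7·3.1·sin9.3°·cos9.3° = 18.7·3.1·0.1616·0.9869 = 9.245 kPa
FS = 12.917 / 9.245 = 1.397

FS = 1.40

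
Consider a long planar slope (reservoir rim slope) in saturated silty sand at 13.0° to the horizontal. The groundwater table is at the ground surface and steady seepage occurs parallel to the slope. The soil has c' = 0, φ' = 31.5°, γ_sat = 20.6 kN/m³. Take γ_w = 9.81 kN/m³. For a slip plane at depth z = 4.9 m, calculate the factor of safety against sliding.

FS = 1.39

With seepage parallel to the slope and the water table at the surface, the effective normal stress on the slip plane uses the buoyant unit weight γ' = γ_sat − γ_w while the driving shear stress uses γ_sat:
FS = [c' + γ' z cos²β tanφ'] / [γ_sat z sinβ cosβ]
(For c' = 0 this reduces to FS = (γ'/γ_sat)·tanφ'/tanβ.)
γ' = 20.6 − 9.81 = 10.79 kN/m³
Numerator = 0.0 + 10.79·4.9·cos²13.0°·tan31.5° = 0.0 + 10.79·4.9·0.9494·0.6128 = 30.760 kPa
Denominator = 20.6·4.9·sin13.0°·cos13.0° = 20.6·4.9·0.2250·0.9744 = 22.125 kPa
FS = 30.760 / 22.125 = 1.390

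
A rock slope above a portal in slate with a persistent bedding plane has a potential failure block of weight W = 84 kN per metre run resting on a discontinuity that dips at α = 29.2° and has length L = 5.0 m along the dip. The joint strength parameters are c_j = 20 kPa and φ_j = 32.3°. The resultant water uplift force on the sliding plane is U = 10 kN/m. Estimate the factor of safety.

FS = 3.42

Resolving the block weight along and normal to the plane and applying the Mohr–Coulomb strength on the joint:
N' = W cosα − U = 84·cos29.2° − 10 = 63.3 kN/m
Driving force T = W sinα = 84·sin29.2° = 41.0 kN/m
Resisting force R = c_j·L + N'·tanφ_j = 20·5.0 + 63.3·tan32.3° = 100.0 + 40.0 = 140.0 kN/m
FS = R / T = 140.0 / 41.0 = 3.417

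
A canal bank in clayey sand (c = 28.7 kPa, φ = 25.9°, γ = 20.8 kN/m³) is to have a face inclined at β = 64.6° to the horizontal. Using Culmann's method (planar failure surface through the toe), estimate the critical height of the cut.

Culmann's analysis gives the critical failure plane at α_cr = (β + φ)/2 = (64.6 + 25.9)/2 = 45.2°, and the critical height
H_c = (4c/γ) · sinβ cosφ / [1 − cos(β − φ)]
    = (4·28.7/20.8) · sin64.6°·cos25.9° / [1 − cos(38.7°)]
    = 5.519 · 0.9033·0.8996 / [1 − 0.7804]
    = 5.519 · 0.8126 / 0.2196
    = 20.43 m

H_c = 20.43 m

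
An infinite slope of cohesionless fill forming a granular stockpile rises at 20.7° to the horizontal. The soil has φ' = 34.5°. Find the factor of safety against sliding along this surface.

For a dry cohesionless infinite slope the factor of safety is FS = tanφ' / tanβ.
FS = tan34.5° / tan20.7° = 0.6873 / 0.3779 = 1.819

FS = 1.82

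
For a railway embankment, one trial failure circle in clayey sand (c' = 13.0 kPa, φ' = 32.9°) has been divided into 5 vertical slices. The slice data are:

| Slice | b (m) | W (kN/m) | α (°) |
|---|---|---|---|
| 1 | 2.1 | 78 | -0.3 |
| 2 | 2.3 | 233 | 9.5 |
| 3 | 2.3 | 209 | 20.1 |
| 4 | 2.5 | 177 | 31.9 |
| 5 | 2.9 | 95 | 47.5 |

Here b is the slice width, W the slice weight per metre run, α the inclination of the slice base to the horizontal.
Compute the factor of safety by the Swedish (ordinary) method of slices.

Ordinary method of slices: FS = Σ[c'·Δl_i + (W_i cosα_i)·tanφ'] / Σ W_i sinα_i, with Δl_i = b_i / cosα_i.
Slice 1: Δl = 2.1/cos(-0.3°) = 2.100 m; N'_1 = 78·cos(-0.3°) = 78.0; c'Δl = 27.30; W sinα = -0.4
Slice 2: Δl = 2.3/cos9.5° = 2.332 m; N'_2 = 233·cos9.5° = 229.8; c'Δl = 30.32; W sinα = 38.5
Slice 3: Δl = 2.3/cos20.1° = 2.449 m; N'_3 = 209·cos20.1° = 196.3; c'Δl = 31.84; W sinα = 71.8
Slice 4: Δl = 2.5/cos31.9° = 2.945 m; N'_4 = 177·cos31.9° = 150.3; c'Δl = 38.28; W sinα = 93.5
Slice 5: Δl = 2.9/cos47.5° = 4.293 m; N'_5 = 95·cos47.5° = 64.2; c'Δl = 55.80; W sinα = 70.0
Σc'Δl = 183.5 kN/m; ΣN' = 718.5 kN/m; ΣW sinα = 273.4 kN/m
Resisting = 183.5 + 718.5·tan32.9° = 183.5 + 464.8 = 648.4 kN/m
FS = 648.4 / 273.4 = 2.371

FS = 2.37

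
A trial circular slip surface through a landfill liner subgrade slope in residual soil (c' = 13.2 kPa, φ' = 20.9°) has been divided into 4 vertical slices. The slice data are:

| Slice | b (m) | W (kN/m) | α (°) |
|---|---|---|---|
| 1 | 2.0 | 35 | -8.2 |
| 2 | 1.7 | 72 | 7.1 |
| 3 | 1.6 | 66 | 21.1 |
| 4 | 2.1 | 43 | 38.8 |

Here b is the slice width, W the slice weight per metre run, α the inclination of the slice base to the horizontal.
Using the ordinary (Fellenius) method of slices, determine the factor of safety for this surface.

Ordinary method of slices: FS = Σ[c'·Δl_i + (W_i cosα_i)·tanφ'] / Σ W_i sinα_i, with Δl_i = b_i / cosα_i.
Slice 1: Δl = 2.0/cos(-8.2°) = 2.021 m; N'_1 = 35·cos(-8.2°) = 34.6; c'Δl = 26.67; W sinα = -5.0
Slice 2: Δl = 1.7/cos7.1° = 1.713 m; N'_2 = 72·cos7.1° = 71.4; c'Δl = 22.61; W sinα = 8.9
Slice 3: Δl = 1.6/cos21.1° = 1.715 m; N'_3 = 66·cos21.1° = 61.6; c'Δl = 22.64; W sinα = 23.8
Slice 4: Δl = 2.1/cos38.8° = 2.695 m; N'_4 = 43·cos38.8° = 33.5; c'Δl = 35.57; W sinα = 26.9
Σc'Δl = 107.5 kN/m; ΣN' = 201.2 kN/m; ΣW sinα = 54.6 kN/m
Resisting = 107.5 + 201.2·tan20.9° = 107.5 + 76.8 = 184.3 kN/m
FS = 184.3 / 54.6 = 3.375

FS = 3.38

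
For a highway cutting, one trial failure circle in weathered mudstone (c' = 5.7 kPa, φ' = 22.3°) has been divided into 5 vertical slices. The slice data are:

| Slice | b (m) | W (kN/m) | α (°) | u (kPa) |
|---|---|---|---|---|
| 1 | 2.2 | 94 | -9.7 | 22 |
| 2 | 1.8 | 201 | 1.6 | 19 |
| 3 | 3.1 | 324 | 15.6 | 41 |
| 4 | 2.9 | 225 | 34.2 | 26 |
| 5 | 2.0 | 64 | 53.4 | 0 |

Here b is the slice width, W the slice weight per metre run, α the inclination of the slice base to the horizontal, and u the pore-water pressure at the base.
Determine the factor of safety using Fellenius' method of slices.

FS = 1.16

Ordinary method of slices: FS = Σ[c'·Δl_i + (W_i cosα_i − u_i·Δl_i)·tanφ'] / Σ W_i sinα_i, with Δl_i = b_i / cosα_i.
Slice 1: Δl = 2.2/cos(-9.7°) = 2.232 m; N'_1 = 94·cos(-9.7°) − 22·2.232 = 43.6; c'Δl = 12.72; W sinα = -15.8
Slice 2: Δl = 1.8/cos1.6° = 1.801 m; N'_2 = 201·cos1.6° − 19·1.801 = 166.7; c'Δl = 10.26; W sinα = 5.6
Slice 3: Δl = 3.1/cos15.6° = 3.219 m; N'_3 = 324·cos15.6° − 41·3.219 = 180.1; c'Δl = 18.35; W sinα = 87.1
Slice 4: Δl = 2.9/cos34.2° = 3.506 m; N'_4 = 225·cos34.2° − 26·3.506 = 94.9; c'Δl = 19.99; W sinα = 126.5
Slice 5: Δl = 2.0/cos53.4° = 3.354 m; N'_5 = 64·cos53.4° − 0·3.354 = 38.2; c'Δl = 19.12; W sinα = 51.4
Σc'Δl = 80.4 kN/m; ΣN' = 523.5 kN/m; ΣW sinα = 254.8 kN/m
Resisting = 80.4 + 523.5·tan22.3° = 80.4 + 214.7 = 295.1 kN/m
FS = 295.1 / 254.8 = 1.158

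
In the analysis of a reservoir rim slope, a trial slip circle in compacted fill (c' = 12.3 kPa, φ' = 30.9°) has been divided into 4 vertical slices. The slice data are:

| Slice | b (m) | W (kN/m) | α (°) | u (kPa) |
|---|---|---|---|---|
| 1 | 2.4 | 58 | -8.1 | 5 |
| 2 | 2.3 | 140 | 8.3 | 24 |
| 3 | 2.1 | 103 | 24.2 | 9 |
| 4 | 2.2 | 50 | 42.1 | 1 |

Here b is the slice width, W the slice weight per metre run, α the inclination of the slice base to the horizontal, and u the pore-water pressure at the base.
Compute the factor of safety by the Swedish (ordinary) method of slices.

Ordinary method of slices: FS = Σ[c'·Δl_i + (W_i cosα_i − u_i·Δl_i)·tanφ'] / Σ W_i sinα_i, with Δl_i = b_i / cosα_i.
Slice 1: Δl = 2.4/cos(-8.1°) = 2.424 m; N'_1 = 58·cos(-8.1°) − 5·2.424 = 45.3; c'Δl = 29.82; W sinα = -8.2
Slice 2: Δl = 2.3/cos8.3° = 2.324 m; N'_2 = 140·cos8.3° − 24·2.324 = 82.7; c'Δl = 28.59; W sinα = 20.2
Slice 3: Δl = 2.1/cos24.2° = 2.302 m; N'_3 = 103·cos24.2° − 9·2.302 = 73.2; c'Δl = 28.32; W sinα = 42.2
Slice 4: Δl = 2.2/cos42.1° = 2.965 m; N'_4 = 50·cos42.1° − 1·2.965 = 34.1; c'Δl = 36.47; W sinα = 33.5
Σc'Δl = 123.2 kN/m; ΣN' = 235.4 kN/m; ΣW sinα = 87.8 kN/m
Resisting = 123.2 + 235.4·tan30.9° = 123.2 + 140.9 = 264.1 kN/m
FS = 264.1 / 87.8 = 3.008

FS = 3.01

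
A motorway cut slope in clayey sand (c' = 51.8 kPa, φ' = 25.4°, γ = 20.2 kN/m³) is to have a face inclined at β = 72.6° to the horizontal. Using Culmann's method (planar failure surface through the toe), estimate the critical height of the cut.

Culmann's analysis gives the critical failure plane at α_cr = (β + φ')/2 = (72.6 + 25.4)/2 = 49.0°, and the critical height
H_c = (4c'/γ) · sinβ cosφ' / [1 − cos(β − φ')]
    = (4·51.8/20.2) · sin72.6°·cos25.4° / [1 − cos(47.2°)]
    = 10.257 · 0.9542·0.9033 / [1 − 0.6794]
    = 10.257 · 0.8620 / 0.3206
    = 27.58 m

H_c = 27.58 m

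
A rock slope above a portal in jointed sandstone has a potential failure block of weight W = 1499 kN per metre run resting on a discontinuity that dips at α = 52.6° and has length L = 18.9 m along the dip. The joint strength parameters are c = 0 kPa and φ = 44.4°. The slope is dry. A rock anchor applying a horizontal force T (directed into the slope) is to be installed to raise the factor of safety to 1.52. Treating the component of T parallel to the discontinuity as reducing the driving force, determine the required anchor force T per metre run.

T = 540 kN/m

Resolving forces along and normal to the sliding plane, with the horizontal anchor force T adding T·sinα to the effective normal force and T·cosα acting up the plane against the driving force:
FS = [cL + (W cosα + T sinα) tanφ] / [W sinα − T cosα]
Without the anchor: N' = 910.5 kN/m, driving T_d = 1190.8 kN/m, resisting R = 0·18.9 + 910.5·tan44.4° = 891.6 kN/m, FS = 0.75.
Setting FS = 1.52 and solving for T:
1.52·(1190.8 − T cos52.6°) = 891.6 + T sin52.6°·tan44.4°
T·(sin52.6°·tan44.4° + 1.52·cos52.6°) = 1.52·1190.8 − 891.6
T·(0.7944·0.9793 + 1.52·0.6074) = 1810.1 − 891.6 = 918.5
T·1.7012 = 918.5
T = 539.9 kN/m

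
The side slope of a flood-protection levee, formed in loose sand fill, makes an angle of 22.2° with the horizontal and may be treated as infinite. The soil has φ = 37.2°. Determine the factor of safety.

For a dry cohesionless infinite slope the factor of safety is FS = tanφ / tanβ.
FS = tan37.2° / tan22.2° = 0.7590 / 0.4081 = 1.860

FS = 1.86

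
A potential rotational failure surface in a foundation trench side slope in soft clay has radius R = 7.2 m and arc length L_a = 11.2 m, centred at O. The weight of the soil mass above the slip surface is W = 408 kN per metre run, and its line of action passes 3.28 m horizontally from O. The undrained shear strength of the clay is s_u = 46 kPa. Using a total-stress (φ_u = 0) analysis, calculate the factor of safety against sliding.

Taking moments about the centre O, the resisting moment is provided by the undrained shear strength acting along the arc:
M_R = s_u·L_a·R = 46·11.20·7.2 = 3709.4 kN·m/m
M_D = W·d = 408·3.28 = 1338.2 kN·m/m
FS = M_R / M_D = 3709.4 / 1338.2 = 2.772

FS = 2.77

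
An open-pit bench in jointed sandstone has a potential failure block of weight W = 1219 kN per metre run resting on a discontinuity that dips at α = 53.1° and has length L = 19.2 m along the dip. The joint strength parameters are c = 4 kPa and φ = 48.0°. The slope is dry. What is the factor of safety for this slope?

FS = 0.91

Resolving the block weight along and normal to the plane and applying the Mohr–Coulomb strength on the joint:
N' = W cosα = 1219·cos53.1° = 731.9 kN/m
Driving force T = W sinα = 1219·sin53.1° = 974.8 kN/m
Resisting force R = c·L + N'·tanφ = 4·19.2 + 731.9·tan48.0° = 76.8 + 812.9 = 889.7 kN/m
FS = R / T = 889.7 / 974.8 = 0.913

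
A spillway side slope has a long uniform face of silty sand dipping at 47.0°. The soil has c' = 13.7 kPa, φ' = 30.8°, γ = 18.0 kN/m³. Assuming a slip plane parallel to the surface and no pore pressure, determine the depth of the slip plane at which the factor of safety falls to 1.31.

Setting FS = 1.31 in FS = [c' + γz cos²β tanφ'] / [γz sinβ cosβ] and solving for z:
z = c' / [γ cosβ (FS·sinβ − cosβ·tanφ')]
  = 13.7 / [18.0·cos47.0°·(1.31·sin47.0° − cos47.0°·tan30.8°)]
  = 13.7 / [18.0·0.6820·(1.31·0.7314 − 0.6820·0.5961)]
  = 13.7 / 6.7705 = 2.023 m

z = 2.02 m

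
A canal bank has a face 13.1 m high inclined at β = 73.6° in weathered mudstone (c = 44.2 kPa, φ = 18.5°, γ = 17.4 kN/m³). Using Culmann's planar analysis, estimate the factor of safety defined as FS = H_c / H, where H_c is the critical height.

H_c = (4c/γ) · sinβ cosφ / [1 − cos(β − φ)]
    = (4·44.2/17.4) · sin73.6°·cos18.5° / [1 − cos55.1°]
    = 10.161 · 0.9097 / 0.4279 = 21.61 m
FS = H_c / H = 21.61 / 13.1 = 1.649

FS = 1.65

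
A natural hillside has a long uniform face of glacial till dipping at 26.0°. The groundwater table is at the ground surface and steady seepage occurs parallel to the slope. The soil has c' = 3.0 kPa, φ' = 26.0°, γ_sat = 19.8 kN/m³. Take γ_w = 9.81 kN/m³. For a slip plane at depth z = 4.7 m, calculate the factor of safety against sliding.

FS = 0.59

With seepage parallel to the slope and the water table at the surface, the effective normal stress on the slip plane uses the buoyant unit weight γ' = γ_sat − γ_w while the driving shear stress uses γ_sat:
FS = [c' + γ' z cos²β tanφ'] / [γ_sat z sinβ cosβ]
γ' = 19.8 − 9.81 = 9.99 kN/m³
Numerator = 3.0 + 9.99·4.7·cos²26.0°·tan26.0° = 3.0 + 9.99·4.7·0.8078·0.4877 = 21.500 kPa
Denominator = 19.8·4.7·sin26.0°·cos26.0° = 19.8·4.7·0.4384·0.8988 = 36.666 kPa
FS = 21.500 / 36.666 = 0.586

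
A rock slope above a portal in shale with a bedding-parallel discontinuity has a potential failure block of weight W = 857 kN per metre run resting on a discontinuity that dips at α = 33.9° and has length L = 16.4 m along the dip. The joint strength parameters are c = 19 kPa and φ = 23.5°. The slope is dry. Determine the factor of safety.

FS = 1.30

Resolving the block weight along and normal to the plane and applying the Mohr–Coulomb strength on the joint:
N' = W cosα = 857·cos33.9° = 711.3 kN/m
Driving force T = W sinα = 857·sin33.9° = 478.0 kN/m
Resisting force R = c·L + N'·tanφ = 19·16.4 + 711.3·tan23.5° = 311.6 + 309.3 = 620.9 kN/m
FS = R / T = 620.9 / 478.0 = 1.299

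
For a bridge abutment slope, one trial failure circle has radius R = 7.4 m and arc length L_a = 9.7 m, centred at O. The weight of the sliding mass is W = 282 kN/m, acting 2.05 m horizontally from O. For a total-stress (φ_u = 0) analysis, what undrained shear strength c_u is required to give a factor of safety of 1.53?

c_u = 12.3 kPa

FS = c_u·L_a·R / (W·d), so c_u = FS·W·d / (L_a·R).
c_u = 1.53·282·2.05 / (9.70·7.4) = 884.5 / 71.78 = 12.32 kPa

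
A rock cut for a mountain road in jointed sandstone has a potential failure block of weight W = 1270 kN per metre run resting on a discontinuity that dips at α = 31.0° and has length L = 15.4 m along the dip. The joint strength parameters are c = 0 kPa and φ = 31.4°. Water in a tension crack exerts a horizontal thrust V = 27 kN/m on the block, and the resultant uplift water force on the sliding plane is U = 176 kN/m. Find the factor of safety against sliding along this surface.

FS = 0.81

Resolving the block weight along and normal to the plane and applying the Mohr–Coulomb strength on the joint:
N' = W cosα − U − V sinα = 1270·cos31.0° − 176 − 27·sin31.0° = 898.7 kN/m
Driving force T = W sinα + V cosα = 1270·sin31.0° + 27·cos31.0° = 677.2 kN/m
Resisting force R = c·L + N'·tanφ = 0·15.4 + 898.7·tan31.4° = 0.0 + 548.6 = 548.6 kN/m
FS = R / T = 548.6 / 677.2 = 0.810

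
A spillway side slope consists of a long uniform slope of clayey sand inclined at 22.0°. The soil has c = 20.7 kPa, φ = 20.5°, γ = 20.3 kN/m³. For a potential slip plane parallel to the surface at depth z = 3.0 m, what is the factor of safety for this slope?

FS = 1.90

For an infinite slope with a slip plane parallel to the surface (no pore pressure): FS = [c + γz cos²β tanφ] / [γz sinβ cosβ].
γz = 20.3·3.0 = 60.90 kN/m²
Numerator = 20.7 + 60.90·cos²22.0°·tan20.5° = 20.7 + 60.90·0.8597·0.3739 = 40.274 kPa
Denominator = 60.90·sin22.0°·cos22.0° = 60.90·0.3746·0.9272 = 21.152 kPa
FS = 40.274 / 21.152 = 1.904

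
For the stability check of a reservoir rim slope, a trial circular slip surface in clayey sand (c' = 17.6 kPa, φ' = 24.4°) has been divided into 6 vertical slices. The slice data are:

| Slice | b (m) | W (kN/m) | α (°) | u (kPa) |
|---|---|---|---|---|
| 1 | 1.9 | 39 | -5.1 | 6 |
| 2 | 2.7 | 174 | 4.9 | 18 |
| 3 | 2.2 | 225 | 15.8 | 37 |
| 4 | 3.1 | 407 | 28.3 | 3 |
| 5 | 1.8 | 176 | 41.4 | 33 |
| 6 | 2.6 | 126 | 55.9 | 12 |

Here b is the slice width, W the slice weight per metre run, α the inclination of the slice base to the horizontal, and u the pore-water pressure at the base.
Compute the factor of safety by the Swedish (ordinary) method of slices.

Ordinary method of slices: FS = Σ[c'·Δl_i + (W_i cosα_i − u_i·Δl_i)·tanφ'] / Σ W_i sinα_i, with Δl_i = b_i / cosα_i.
Slice 1: Δl = 1.9/cos(-5.1°) = 1.908 m; N'_1 = 39·cos(-5.1°) − 6·1.908 = 27.4; c'Δl = 33.57; W sinα = -3.5
Slice 2: Δl = 2.7/cos4.9° = 2.710 m; N'_2 = 174·cos4.9° − 18·2.710 = 124.6; c'Δl = 47.69; W sinα = 14.9
Slice 3: Δl = 2.2/cos15.8° = 2.286 m; N'_3 = 225·cos15.8° − 37·2.286 = 131.9; c'Δl = 40.24; W sinα = 61.3
Slice 4: Δl = 3.1/cos28.3° = 3.521 m; N'_4 = 407·cos28.3° − 3·3.521 = 347.8; c'Δl = 61.97; W sinα = 193.0
Slice 5: Δl = 1.8/cos41.4° = 2.400 m; N'_5 = 176·cos41.4° − 33·2.400 = 52.8; c'Δl = 42.23; W sinα = 116.4
Slice 6: Δl = 2.6/cos55.9° = 4.638 m; N'_6 = 126·cos55.9° − 12·4.638 = 15.0; c'Δl = 81.62; W sinα = 104.3
Σc'Δl = 307.3 kN/m; ΣN' = 699.5 kN/m; ΣW sinα = 486.3 kN/m
Resisting = 307.3 + 699.5·tan24.4° = 307.3 + 317.3 = 624.6 kN/m
FS = 624.6 / 486.3 = 1.284

FS = 1.28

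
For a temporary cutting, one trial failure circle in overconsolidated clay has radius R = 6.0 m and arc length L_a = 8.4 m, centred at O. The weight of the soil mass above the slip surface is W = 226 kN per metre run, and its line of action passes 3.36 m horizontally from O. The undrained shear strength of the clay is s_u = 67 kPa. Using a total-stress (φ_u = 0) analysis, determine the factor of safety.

FS = 4.45

Taking moments about the centre O, the resisting moment is provided by the undrained shear strength acting along the arc:
M_R = s_u·L_a·R = 67·8.40·6.0 = 3376.8 kN·m/m
M_D = W·d = 226·3.36 = 759.4 kN·m/m
FS = M_R / M_D = 3376.8 / 759.4 = 4.447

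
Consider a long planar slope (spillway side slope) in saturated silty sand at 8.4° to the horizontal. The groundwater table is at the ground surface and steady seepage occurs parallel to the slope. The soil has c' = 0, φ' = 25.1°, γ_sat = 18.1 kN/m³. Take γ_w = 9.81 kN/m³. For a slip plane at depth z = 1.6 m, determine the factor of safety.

With seepage parallel to the slope and the water table at the surface, the effective normal stress on the slip plane uses the buoyant unit weight γ' = γ_sat − γ_w while the driving shear stress uses γ_sat:
FS = [c' + γ' z cos²β tanφ'] / [γ_sat z sinβ cosβ]
(For c' = 0 this reduces to FS = (γ'/γ_sat)·tanφ'/tanβ.)
γ' = 18.1 − 9.81 = 8.29 kN/m³
Numerator = 0.0 + 8.29·1.6·cos²8.4°·tan25.1° = 0.0 + 8.29·1.6·0.9787·0.4684 = 6.081 kPa
Denominator = 18.1·1.6·sin8.4°·cos8.4° = 18.1·1.6·0.1461·0.9893 = 4.185 kPa
FS = 6.081 / 4.185 = 1.453

FS = 1.45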